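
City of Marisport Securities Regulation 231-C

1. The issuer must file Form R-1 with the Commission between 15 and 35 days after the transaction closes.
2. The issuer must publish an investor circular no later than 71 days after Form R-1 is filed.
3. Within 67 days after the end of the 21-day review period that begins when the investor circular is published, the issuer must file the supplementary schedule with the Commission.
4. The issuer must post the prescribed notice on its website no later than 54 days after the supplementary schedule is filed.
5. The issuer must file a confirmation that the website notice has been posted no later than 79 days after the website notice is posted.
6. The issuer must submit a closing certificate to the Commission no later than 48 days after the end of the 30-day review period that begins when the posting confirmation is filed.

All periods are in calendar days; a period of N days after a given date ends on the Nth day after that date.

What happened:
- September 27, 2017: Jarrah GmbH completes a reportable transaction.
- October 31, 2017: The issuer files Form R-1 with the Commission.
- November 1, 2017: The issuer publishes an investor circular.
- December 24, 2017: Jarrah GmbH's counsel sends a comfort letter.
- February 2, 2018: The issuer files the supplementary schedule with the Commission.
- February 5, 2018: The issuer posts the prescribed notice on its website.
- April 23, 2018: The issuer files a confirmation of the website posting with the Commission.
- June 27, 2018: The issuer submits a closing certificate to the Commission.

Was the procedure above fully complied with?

No

(1) the permitted window runs from September 27, 2017 + 15 = October 12, 2017 to September 27, 2017 + 35 = November 1, 2017; done October 31, 2017, which is between those dates.
(2) due by October 31, 2017 + 71 days = January 10, 2018; done November 1, 2017 — timely.
(3) due by November 22, 2017 + 67 days = January 28, 2018; February 2, 2018 misses that deadline by 5 days.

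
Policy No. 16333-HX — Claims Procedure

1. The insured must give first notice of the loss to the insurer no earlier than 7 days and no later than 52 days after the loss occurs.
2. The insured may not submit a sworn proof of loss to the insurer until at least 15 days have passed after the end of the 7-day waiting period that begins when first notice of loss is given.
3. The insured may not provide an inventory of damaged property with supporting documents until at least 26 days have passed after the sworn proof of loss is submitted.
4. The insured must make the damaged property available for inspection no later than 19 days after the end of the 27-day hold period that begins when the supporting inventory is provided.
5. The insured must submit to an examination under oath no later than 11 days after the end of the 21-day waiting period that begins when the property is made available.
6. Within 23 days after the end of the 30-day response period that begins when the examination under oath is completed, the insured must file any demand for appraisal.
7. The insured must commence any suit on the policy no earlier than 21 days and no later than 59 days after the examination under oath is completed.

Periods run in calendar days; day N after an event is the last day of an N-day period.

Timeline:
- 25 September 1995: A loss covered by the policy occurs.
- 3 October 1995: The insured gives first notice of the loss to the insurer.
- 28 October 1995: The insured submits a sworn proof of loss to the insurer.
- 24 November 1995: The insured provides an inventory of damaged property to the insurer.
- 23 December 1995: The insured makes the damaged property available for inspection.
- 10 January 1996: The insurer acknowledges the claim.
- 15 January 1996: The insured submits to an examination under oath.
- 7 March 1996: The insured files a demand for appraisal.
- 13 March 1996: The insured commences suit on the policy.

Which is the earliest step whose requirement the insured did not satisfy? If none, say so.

None — every step was satisfied

(1) the permitted window runs from 25 September 1995 + 7 = 2 October 1995 to 25 September 1995 + 52 = 16 November 1995; 3 October 1995 falls inside that range.
(2) permitted from 10 October 1995 + 15 days = 25 October 1995 onward; 28 October 1995 is on or after that date.
(3) permitted from 28 October 1995 + 26 days = 23 November 1995 onward; done 24 November 1995 — permitted.
(4) due by 21 December 1995 + 19 days = 9 January 1996; done 23 December 1995 — timely.
(5) due by 13 January 1996 + 11 days = 24 January 1996; completed 15 January 1996, before the deadline.
(6) due by 14 February 1996 + 23 days = 8 March 1996; completed 7 March 1996, before the deadline.
(7) the permitted window runs from 15 January 1996 + 21 = 5 February 1996 to 15 January 1996 + 59 = 14 March 1996; 13 March 1996 falls inside that range.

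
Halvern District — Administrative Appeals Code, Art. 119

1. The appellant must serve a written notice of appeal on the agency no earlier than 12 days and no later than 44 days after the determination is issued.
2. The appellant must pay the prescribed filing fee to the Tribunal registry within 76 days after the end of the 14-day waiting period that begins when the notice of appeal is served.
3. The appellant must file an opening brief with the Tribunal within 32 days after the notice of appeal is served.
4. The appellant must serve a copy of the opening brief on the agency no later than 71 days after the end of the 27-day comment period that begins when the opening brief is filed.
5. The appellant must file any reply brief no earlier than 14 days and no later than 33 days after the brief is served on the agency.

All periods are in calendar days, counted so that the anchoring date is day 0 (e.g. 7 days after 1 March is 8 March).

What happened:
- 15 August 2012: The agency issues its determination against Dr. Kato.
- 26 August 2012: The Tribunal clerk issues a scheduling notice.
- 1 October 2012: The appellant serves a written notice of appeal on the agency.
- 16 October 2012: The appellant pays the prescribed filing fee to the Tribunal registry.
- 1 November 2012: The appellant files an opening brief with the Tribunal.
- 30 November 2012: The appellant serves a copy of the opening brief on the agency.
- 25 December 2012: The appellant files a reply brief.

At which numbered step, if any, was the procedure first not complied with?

Step 1: the window is 12–44 days after 15 August 2012 (when the determination is issued), so 27 August 2012 through 28 September 2012; done 1 October 2012 — 3 days after the window closed.
Later steps need not be reached.

Step 1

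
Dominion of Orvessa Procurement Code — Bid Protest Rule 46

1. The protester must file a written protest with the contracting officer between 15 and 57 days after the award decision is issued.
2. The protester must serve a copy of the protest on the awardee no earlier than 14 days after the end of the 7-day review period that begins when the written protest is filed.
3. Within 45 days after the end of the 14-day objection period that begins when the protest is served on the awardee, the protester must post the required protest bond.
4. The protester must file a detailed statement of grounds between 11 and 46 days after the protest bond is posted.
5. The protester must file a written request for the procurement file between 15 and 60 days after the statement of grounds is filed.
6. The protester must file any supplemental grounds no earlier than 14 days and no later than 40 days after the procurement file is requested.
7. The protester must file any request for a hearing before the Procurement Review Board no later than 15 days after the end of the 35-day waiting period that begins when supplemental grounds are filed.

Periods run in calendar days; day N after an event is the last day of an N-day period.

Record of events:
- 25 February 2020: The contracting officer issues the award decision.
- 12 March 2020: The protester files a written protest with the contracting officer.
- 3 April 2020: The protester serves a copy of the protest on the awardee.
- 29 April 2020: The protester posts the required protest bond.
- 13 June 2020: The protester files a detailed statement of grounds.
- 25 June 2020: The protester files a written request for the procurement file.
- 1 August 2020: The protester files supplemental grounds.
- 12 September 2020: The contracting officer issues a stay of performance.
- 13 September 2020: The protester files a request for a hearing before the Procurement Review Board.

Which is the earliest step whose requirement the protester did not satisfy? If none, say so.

Step 5

Step 1 — 15 and 57 days from 25 February 2020 (when the award decision is issued) are 11 March 2020 and 22 April 2020 respectively; done 12 March 2020, which is between those dates.
Step 2 — must wait 14 days from 19 March 2020 (end of the 7-day review period, which began when the written protest is filed on 12 March 2020), so not before 2 April 2020; done 3 April 2020 — permitted.
Step 3 — counting 45 days from 17 April 2020 (end of the 14-day objection period, which began when the protest is served on the awardee on 3 April 2020) gives a deadline of 1 June 2020; completed 29 April 2020, before the deadline.
Step 4 — 11 and 46 days from 29 April 2020 (when the protest bond is posted) are 10 May 2020 and 14 June 2020 respectively; done 13 June 2020, which is between those dates.
Step 5 — 15 and 60 days from 13 June 2020 (when the statement of grounds is filed) are 28 June 2020 and 12 August 2020 respectively; 25 June 2020 is 3 days too early.
The procedure was therefore not followed at step 5.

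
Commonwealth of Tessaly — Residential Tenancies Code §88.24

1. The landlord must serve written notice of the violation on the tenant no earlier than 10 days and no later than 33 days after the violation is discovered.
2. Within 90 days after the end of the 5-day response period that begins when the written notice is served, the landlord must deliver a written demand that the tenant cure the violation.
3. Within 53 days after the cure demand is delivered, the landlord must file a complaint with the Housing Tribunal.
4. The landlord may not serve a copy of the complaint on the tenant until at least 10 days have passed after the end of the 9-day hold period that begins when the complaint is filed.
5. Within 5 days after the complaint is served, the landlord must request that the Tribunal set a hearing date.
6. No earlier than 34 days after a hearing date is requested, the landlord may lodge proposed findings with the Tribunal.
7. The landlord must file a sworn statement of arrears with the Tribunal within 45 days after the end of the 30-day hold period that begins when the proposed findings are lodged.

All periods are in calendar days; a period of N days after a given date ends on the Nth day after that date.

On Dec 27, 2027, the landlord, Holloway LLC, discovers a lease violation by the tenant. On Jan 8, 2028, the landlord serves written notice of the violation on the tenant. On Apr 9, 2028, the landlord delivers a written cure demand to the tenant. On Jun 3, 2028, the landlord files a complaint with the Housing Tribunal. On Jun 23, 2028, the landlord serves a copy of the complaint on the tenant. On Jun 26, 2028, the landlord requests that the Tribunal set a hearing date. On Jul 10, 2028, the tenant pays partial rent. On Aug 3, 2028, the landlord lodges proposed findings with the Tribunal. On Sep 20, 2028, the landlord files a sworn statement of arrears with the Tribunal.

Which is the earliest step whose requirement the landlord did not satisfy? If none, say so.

(1) the permitted window runs from Dec 27, 2027 + 10 = Jan 6, 2028 to Dec 27, 2027 + 33 = Jan 29, 2028; Jan 8, 2028 falls inside that range.
(2) due by Jan 13, 2028 + 90 days = Apr 12, 2028; Apr 9, 2028 is within that limit.
(3) due by Apr 9, 2028 + 53 days = Jun 1, 2028; Jun 3, 2028 misses that deadline by 2 days.

Step 3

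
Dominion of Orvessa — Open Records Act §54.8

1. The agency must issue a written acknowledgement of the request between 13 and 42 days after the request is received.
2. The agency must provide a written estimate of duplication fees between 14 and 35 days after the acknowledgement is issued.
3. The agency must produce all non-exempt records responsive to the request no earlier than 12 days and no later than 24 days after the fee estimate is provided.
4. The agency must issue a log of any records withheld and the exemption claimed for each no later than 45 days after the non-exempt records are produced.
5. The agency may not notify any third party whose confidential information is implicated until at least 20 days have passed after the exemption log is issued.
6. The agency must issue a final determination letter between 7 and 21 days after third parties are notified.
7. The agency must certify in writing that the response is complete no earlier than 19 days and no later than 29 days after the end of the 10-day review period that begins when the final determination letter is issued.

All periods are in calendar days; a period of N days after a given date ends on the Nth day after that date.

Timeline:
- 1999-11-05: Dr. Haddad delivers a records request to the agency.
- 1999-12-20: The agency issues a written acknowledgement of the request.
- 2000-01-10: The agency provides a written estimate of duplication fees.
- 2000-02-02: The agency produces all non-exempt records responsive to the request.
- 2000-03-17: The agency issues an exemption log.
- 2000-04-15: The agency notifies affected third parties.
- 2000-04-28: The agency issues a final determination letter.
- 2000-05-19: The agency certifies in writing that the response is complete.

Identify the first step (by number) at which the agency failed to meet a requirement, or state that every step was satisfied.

Step 1

(1) the permitted window runs from 1999-11-05 + 13 = 1999-11-18 to 1999-11-05 + 42 = 1999-12-17; 1999-12-20 is 3 days past the end of the window.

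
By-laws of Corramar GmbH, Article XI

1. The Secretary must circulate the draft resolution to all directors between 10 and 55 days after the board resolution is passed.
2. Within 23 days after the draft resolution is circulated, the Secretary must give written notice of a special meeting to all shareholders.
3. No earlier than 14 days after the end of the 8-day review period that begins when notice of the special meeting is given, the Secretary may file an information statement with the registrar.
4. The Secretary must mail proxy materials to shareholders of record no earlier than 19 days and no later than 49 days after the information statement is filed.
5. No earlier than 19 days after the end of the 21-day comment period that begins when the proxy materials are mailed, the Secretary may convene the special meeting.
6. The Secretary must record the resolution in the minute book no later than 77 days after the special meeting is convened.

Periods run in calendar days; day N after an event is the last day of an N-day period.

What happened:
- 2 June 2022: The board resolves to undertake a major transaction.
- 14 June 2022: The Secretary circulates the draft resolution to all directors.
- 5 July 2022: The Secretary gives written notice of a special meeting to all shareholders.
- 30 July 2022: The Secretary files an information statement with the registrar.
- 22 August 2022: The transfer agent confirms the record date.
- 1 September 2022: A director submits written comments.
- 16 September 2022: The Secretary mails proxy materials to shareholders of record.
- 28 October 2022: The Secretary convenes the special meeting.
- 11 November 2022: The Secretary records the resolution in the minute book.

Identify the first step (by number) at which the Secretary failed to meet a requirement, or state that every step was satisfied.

(1) the permitted window runs from 2 June 2022 + 10 = 12 June 2022 to 2 June 2022 + 55 = 27 July 2022; done 14 June 2022 — within the window.
(2) due by 14 June 2022 + 23 days = 7 July 2022; 5 July 2022 is within that limit.
(3) permitted from 13 July 2022 + 14 days = 27 July 2022 onward; done 30 July 2022 — permitted.
(4) the permitted window runs from 30 July 2022 + 19 = 18 August 2022 to 30 July 2022 + 49 = 17 September 2022; done 16 September 2022 — within the window.
(5) permitted from 7 October 2022 + 19 days = 26 October 2022 onward; done 28 October 2022 — permitted.
(6) due by 28 October 2022 + 77 days = 13 January 2023; completed 11 November 2022, before the deadline.

None — every step was satisfied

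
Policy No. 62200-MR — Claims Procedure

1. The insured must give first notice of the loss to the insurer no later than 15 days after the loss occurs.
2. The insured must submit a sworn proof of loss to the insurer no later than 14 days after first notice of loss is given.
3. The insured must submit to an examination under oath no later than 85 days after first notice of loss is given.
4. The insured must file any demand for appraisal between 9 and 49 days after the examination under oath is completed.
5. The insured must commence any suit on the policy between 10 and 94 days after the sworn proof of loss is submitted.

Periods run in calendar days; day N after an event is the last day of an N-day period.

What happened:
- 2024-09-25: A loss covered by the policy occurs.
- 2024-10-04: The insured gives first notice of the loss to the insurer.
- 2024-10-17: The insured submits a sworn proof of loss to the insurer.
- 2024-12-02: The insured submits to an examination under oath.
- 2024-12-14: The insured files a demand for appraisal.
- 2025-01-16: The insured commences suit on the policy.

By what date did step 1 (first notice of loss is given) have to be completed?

2024-10-10

Step 1 runs from 2024-09-25, when the loss occurs. 15 days after 2024-09-25 is 2024-10-10.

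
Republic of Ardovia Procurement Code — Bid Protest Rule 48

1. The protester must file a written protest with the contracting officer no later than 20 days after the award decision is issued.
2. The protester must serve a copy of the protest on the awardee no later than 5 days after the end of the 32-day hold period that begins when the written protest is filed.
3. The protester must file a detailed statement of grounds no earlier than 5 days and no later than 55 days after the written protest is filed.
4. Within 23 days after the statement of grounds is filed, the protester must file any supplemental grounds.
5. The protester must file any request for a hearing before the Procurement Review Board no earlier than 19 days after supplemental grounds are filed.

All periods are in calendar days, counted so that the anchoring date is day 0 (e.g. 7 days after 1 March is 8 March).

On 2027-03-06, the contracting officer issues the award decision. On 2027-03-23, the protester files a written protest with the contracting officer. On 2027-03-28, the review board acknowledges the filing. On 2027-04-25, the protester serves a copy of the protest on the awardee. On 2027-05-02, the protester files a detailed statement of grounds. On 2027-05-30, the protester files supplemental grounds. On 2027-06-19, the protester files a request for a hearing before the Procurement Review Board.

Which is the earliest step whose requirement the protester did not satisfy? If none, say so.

Step 4

Step 1: 20 days after 2027-03-06 (when the award decision is issued) is 2027-03-26; 2027-03-23 is within that limit.
Step 2: 5 days after 2027-04-24 (end of the 32-day hold period, which began when the written protest is filed on 2027-03-23) is 2027-04-29; completed 2027-04-25, before the deadline.
Step 3: the window is 5–55 days after 2027-03-23 (when the written protest is filed), so 2027-03-28 through 2027-05-17; 2027-05-02 falls inside that range.
Step 4: 23 days after 2027-05-02 (when the statement of grounds is filed) is 2027-05-25; done 2027-05-30 — 5 days late.
That is the first point of non-compliance.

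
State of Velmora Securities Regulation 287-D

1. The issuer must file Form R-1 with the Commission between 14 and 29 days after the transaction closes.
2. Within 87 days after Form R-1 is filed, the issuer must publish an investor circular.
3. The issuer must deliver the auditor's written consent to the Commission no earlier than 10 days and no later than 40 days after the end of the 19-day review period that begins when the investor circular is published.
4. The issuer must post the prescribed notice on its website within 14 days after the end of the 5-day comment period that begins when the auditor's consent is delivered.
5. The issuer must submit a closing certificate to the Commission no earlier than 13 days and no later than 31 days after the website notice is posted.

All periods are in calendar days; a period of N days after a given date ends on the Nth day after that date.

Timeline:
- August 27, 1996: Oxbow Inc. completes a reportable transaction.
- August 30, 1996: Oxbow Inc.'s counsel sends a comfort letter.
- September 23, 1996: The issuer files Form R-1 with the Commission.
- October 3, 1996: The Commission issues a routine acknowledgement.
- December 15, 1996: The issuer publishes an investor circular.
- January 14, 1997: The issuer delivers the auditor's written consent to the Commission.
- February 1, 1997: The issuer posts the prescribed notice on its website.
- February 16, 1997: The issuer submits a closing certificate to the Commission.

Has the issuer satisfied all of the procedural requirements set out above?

Yes

Step 1: the window is 14–29 days after August 27, 1996 (when the transaction closes), so September 10, 1996 through September 25, 1996; September 23, 1996 falls inside that range.
Step 2: 87 days after September 23, 1996 (when Form R-1 is filed) is December 19, 1996; December 15, 1996 is within that limit.
Step 3: the window is 10–40 days after January 3, 1997 (end of the 19-day review period, which began when the investor circular is published on December 15, 1996), so January 13, 1997 through February 12, 1997; done January 14, 1997, which is between those dates.
Step 4: 14 days after January 19, 1997 (end of the 5-day comment period, which began when the auditor's consent is delivered on January 14, 1997) is February 2, 1997; completed February 1, 1997, before the deadline.
Step 5: the window is 13–31 days after February 1, 1997 (when the website notice is posted), so February 14, 1997 through March 4, 1997; February 16, 1997 falls inside that range.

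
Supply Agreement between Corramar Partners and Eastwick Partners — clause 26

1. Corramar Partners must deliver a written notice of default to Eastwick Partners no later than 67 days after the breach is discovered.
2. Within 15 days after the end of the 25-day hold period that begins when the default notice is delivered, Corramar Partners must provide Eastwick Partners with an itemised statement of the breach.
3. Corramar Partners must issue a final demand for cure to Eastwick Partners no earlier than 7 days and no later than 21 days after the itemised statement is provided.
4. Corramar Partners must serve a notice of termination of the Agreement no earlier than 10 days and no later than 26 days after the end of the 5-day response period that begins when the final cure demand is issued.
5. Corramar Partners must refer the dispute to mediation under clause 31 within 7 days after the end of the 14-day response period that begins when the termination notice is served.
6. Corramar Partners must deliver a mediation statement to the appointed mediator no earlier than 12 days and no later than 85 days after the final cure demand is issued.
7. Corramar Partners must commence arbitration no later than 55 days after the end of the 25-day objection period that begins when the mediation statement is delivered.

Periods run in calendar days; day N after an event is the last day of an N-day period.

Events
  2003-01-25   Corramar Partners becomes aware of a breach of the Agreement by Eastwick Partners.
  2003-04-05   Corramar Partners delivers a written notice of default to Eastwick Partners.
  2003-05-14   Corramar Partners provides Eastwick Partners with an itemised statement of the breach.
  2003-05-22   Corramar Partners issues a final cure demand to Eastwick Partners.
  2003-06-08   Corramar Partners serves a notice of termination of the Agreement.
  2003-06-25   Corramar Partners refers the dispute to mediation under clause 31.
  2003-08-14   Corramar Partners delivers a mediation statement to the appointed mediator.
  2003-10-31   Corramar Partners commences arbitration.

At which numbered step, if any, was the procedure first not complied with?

Step 1: 67 days after 2003-01-25 (when the breach is discovered) is 2003-04-02; not done until 2003-04-05, 3 days after the deadline.
The analysis stops there.

Step 1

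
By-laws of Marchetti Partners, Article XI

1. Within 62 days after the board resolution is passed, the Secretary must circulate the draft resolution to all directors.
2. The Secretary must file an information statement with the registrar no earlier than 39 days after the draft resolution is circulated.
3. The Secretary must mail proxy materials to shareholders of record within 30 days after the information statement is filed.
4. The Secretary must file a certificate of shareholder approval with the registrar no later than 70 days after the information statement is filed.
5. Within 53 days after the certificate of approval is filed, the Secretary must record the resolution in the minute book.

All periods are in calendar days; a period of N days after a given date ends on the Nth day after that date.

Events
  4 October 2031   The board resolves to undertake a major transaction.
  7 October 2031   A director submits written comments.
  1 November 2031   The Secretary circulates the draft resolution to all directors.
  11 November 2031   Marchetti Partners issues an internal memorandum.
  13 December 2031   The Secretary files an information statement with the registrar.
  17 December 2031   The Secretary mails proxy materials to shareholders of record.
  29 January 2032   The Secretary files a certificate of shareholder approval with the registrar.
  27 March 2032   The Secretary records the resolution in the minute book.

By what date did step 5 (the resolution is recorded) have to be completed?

22 March 2032

Step 5 runs from 29 January 2032, when the certificate of approval is filed. 53 days after 29 January 2032 is 22 March 2032.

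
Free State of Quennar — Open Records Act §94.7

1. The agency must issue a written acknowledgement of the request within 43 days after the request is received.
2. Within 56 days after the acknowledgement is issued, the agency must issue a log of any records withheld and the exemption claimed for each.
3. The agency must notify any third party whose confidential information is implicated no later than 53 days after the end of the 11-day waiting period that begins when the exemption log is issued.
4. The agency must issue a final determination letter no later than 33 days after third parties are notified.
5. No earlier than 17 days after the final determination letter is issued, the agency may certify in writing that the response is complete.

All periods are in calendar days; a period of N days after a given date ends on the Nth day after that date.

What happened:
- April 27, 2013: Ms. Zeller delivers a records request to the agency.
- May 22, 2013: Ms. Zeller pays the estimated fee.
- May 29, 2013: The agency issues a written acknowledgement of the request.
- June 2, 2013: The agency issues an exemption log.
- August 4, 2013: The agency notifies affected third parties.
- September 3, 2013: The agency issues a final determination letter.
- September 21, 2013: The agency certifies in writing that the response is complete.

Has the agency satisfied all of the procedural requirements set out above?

(1) due by April 27, 2013 + 43 days = June 9, 2013; done May 29, 2013 — timely.
(2) due by May 29, 2013 + 56 days = July 24, 2013; completed June 2, 2013, before the deadline.
(3) due by June 13, 2013 + 53 days = August 5, 2013; completed August 4, 2013, before the deadline.
(4) due by August 4, 2013 + 33 days = September 6, 2013; done September 3, 2013 — timely.
(5) permitted from September 3, 2013 + 17 days = September 20, 2013 onward; done September 21, 2013, after the minimum wait.

Yes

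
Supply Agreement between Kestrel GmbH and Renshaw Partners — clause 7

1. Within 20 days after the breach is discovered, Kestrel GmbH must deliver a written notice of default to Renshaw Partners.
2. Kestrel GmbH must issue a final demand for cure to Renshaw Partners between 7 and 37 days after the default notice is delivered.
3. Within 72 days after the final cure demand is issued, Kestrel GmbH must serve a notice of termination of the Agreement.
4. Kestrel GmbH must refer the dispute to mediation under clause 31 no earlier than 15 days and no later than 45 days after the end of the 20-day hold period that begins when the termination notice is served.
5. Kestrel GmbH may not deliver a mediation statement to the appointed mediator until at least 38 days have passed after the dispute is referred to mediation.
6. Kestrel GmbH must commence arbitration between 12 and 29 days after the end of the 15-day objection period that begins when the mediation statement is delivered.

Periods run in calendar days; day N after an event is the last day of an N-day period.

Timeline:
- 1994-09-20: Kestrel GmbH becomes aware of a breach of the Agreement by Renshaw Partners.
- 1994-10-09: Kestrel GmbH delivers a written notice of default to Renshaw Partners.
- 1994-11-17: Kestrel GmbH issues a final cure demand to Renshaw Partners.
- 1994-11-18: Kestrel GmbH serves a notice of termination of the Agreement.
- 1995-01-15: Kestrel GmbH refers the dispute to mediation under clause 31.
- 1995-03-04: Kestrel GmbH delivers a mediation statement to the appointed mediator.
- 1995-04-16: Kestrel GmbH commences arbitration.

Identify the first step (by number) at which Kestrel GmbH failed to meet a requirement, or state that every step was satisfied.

Step 2

(1) due by 1994-09-20 + 20 days = 1994-10-10; completed 1994-10-09, before the deadline.
(2) the permitted window runs from 1994-10-09 + 7 = 1994-10-16 to 1994-10-09 + 37 = 1994-11-15; done 1994-11-17 — 2 days after the window closed.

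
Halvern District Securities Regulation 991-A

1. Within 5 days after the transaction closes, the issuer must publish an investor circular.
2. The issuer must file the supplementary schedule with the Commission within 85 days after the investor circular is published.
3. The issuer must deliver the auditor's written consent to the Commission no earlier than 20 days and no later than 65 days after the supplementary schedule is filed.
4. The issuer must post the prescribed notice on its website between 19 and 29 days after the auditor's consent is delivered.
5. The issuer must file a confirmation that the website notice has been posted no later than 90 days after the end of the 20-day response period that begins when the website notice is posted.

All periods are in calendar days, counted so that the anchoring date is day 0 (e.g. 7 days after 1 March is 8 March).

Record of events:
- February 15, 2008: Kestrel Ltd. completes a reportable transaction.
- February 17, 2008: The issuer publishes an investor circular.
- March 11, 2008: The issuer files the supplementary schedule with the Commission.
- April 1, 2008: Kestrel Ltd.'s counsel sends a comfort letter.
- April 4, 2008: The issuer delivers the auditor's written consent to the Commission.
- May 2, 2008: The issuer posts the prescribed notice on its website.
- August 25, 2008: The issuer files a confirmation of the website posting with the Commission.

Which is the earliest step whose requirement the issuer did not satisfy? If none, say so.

Step 5

Step 1 — counting 5 days from February 15, 2008 (when the transaction closes) gives a deadline of February 20, 2008; February 17, 2008 is within that limit.
Step 2 — counting 85 days from February 17, 2008 (when the investor circular is published) gives a deadline of May 12, 2008; completed March 11, 2008, before the deadline.
Step 3 — 20 and 65 days from March 11, 2008 (when the supplementary schedule is filed) are March 31, 2008 and May 15, 2008 respectively; done April 4, 2008, which is between those dates.
Step 4 — 19 and 29 days from April 4, 2008 (when the auditor's consent is delivered) are April 23, 2008 and May 3, 2008 respectively; done May 2, 2008, which is between those dates.
Step 5 — counting 90 days from May 22, 2008 (end of the 20-day response period, which began when the website notice is posted on May 2, 2008) gives a deadline of August 20, 2008; not done until August 25, 2008, 5 days after the deadline.
That is the first point of non-compliance.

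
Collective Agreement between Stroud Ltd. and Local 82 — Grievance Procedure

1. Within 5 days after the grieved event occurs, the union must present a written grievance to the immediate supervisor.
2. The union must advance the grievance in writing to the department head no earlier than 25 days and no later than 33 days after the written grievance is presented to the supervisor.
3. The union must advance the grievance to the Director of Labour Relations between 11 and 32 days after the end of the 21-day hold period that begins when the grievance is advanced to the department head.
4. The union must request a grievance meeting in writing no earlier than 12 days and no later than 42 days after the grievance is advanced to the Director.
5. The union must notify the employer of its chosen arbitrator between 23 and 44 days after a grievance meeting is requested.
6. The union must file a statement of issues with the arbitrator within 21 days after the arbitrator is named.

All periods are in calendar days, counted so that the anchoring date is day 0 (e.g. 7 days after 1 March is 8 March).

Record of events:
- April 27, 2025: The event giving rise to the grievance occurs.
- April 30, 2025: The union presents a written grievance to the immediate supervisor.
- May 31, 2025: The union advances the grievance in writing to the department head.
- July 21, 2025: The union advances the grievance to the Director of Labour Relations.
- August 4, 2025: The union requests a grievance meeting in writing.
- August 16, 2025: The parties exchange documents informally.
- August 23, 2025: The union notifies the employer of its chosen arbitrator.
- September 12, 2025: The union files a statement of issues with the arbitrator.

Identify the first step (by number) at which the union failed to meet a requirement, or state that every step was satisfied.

Step 1: 5 days after April 27, 2025 (when the grieved event occurs) is May 2, 2025; completed April 30, 2025, before the deadline.
Step 2: the window is 25–33 days after April 30, 2025 (when the written grievance is presented to the supervisor), so May 25, 2025 through June 2, 2025; done May 31, 2025 — within the window.
Step 3: the window is 11–32 days after June 21, 2025 (end of the 21-day hold period, which began when the grievance is advanced to the department head on May 31, 2025), so July 2, 2025 through July 23, 2025; July 21, 2025 falls inside that range.
Step 4: the window is 12–42 days after July 21, 2025 (when the grievance is advanced to the Director), so August 2, 2025 through September 1, 2025; August 4, 2025 falls inside that range.
Step 5: the window is 23–44 days after August 4, 2025 (when a grievance meeting is requested), so August 27, 2025 through September 17, 2025; done August 23, 2025 — 4 days before the window opened.
The procedure was therefore not followed at step 5.

Step 5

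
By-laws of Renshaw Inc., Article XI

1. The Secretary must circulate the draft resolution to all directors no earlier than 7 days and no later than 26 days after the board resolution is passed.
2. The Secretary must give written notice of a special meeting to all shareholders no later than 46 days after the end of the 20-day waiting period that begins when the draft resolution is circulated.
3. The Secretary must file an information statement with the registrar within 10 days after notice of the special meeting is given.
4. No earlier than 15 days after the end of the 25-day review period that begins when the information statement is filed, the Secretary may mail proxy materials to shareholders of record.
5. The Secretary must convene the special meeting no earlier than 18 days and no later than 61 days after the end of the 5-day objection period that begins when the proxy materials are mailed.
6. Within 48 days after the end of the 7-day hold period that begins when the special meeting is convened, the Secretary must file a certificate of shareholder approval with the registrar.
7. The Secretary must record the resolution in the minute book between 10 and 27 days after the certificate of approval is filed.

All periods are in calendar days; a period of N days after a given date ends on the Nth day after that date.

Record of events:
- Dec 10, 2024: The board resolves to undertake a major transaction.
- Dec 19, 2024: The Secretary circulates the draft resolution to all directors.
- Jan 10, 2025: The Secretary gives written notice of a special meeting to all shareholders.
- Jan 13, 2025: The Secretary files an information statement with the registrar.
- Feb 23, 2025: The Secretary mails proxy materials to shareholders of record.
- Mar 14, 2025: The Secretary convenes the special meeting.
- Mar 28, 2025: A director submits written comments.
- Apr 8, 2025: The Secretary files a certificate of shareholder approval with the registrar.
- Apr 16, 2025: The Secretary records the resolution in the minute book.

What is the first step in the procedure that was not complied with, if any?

Step 5

(1) the permitted window runs from Dec 10, 2024 + 7 = Dec 17, 2024 to Dec 10, 2024 + 26 = Jan 5, 2025; Dec 19, 2024 falls inside that range.
(2) due by Jan 8, 2025 + 46 days = Feb 23, 2025; Jan 10, 2025 is within that limit.
(3) due by Jan 10, 2025 + 10 days = Jan 20, 2025; completed Jan 13, 2025, before the deadline.
(4) permitted from Feb 7, 2025 + 15 days = Feb 22, 2025 onward; done Feb 23, 2025 — permitted.
(5) the permitted window runs from Feb 28, 2025 + 18 = Mar 18, 2025 to Feb 28, 2025 + 61 = Apr 30, 2025; Mar 14, 2025 is 4 days too early.
The procedure was therefore not followed at step 5.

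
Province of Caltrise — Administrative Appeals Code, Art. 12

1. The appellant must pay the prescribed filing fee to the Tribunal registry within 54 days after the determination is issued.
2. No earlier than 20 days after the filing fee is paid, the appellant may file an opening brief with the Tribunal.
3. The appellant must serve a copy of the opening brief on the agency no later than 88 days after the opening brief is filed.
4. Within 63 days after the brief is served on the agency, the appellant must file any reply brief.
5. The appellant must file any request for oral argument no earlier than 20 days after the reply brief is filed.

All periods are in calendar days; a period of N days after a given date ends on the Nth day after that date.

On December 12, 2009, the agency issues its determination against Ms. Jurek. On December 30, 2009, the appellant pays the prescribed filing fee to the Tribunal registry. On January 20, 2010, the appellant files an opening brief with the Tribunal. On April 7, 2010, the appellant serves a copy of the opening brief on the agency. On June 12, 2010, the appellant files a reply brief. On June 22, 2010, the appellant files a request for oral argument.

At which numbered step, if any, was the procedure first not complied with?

Step 4

Step 1: 54 days after December 12, 2009 (when the determination is issued) is February 4, 2010; December 30, 2009 is within that limit.
Step 2: the earliest permitted date is 20 days after December 30, 2009 (when the filing fee is paid), i.e. January 19, 2010; done January 20, 2010 — permitted.
Step 3: 88 days after January 20, 2010 (when the opening brief is filed) is April 18, 2010; completed April 7, 2010, before the deadline.
Step 4: 63 days after April 7, 2010 (when the brief is served on the agency) is June 9, 2010; not done until June 12, 2010, 3 days after the deadline.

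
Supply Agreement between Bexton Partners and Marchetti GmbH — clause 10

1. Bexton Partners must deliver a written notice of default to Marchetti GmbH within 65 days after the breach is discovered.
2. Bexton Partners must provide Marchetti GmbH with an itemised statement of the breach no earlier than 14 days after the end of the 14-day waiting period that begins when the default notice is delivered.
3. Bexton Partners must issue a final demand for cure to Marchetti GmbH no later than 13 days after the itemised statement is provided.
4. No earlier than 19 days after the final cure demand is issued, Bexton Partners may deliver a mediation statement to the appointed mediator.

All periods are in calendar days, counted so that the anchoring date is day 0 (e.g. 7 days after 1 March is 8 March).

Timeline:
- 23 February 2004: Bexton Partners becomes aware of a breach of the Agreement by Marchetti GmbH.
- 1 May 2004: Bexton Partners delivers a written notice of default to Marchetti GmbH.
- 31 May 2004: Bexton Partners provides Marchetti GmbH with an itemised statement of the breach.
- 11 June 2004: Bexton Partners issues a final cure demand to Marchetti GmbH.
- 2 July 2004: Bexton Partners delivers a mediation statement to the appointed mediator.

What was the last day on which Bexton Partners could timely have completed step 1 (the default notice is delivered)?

28 April 2004

Step 1 runs from 23 February 2004, when the breach is discovered. 65 days after 23 February 2004 is 28 April 2004.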